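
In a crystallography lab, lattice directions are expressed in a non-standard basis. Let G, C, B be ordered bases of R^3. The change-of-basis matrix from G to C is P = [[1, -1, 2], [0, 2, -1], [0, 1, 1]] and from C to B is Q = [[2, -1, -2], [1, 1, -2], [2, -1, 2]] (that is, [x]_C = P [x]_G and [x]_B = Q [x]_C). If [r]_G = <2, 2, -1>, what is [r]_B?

Apply P to get C-coordinates <-2, 5, 1>, then Q to get B-coordinates.
The result is [r]_B = <-11, 1, -7>.

<-11, 1, -7>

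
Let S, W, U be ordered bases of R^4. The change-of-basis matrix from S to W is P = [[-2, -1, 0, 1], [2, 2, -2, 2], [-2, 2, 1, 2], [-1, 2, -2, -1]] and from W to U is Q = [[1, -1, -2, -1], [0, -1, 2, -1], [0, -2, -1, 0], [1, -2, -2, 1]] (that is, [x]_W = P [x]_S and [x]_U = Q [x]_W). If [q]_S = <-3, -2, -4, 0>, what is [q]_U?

Composing the changes, [q]_U = Q P [q]_S.
Q P = [[1, -9, 2, -4], [-5, 0, 6, 3], [-2, -6, 3, -6], [-3, -7, 0, -8]]; applying this to <-3, -2, -4, 0> gives <7, -9, 6, 23>.

<7, -9, 6, 23>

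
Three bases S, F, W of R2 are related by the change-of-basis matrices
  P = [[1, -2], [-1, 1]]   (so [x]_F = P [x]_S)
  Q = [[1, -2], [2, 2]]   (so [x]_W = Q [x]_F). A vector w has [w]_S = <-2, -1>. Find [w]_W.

<-2, 2>

Composing the changes, [w]_W = Q P [w]_S.
Q P = [[3, -4], [0, -2]]; applying this to <-2, -1> gives <-2, 2>.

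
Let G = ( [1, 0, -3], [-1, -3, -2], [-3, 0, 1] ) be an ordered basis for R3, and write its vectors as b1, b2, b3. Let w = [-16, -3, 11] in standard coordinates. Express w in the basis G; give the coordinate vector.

[w]_G is the unique c with M c = w, where M has columns b1, ..., b3.
Row-reducing the augmented matrix [M | w] gives c = (-3, 1, 4).
Check: -3b1 + b2 + 4b3 = [-16, -3, 11].

[-3, 1, 4]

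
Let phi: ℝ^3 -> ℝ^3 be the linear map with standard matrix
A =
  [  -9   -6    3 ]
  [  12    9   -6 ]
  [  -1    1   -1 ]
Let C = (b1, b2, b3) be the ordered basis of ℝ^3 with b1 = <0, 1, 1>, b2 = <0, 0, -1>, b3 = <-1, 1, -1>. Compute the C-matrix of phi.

[[0, 3, 3], [-3, -1, 0], [3, 3, 0]]

The j-th column of [phi]_C is [phi(bj)]_C.
phi(b1) = A b1 = <-3, 3, 0> = 0·b1 - 3b2 + 3b3, so column 1 is <0, -3, 3>.
Repeating for b2, b3 and assembling the columns gives [[0, 3, 3], [-3, -1, 0], [3, 3, 0]].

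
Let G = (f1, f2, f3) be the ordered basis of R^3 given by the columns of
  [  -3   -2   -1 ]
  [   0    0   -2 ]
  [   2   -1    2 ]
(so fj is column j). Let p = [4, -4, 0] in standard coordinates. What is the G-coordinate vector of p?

We seek scalars with c_1 f1 + ... + c_3 f3 = p; equivalently solve M c = p where the columns of M are f1, ..., f3.
Row-reducing the augmented matrix [M | p] gives c = (-2, 0, 2).
Check: -2f1 + 0·f2 + 2f3 = [4, -4, 0].

[-2, 0, 2]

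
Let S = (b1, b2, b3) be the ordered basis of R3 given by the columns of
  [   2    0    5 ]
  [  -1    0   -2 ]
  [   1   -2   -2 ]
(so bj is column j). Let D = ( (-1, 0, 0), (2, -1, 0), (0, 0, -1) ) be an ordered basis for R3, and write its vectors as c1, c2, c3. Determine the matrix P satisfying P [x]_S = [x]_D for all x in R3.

Let M have columns bj and N have columns cj. Then for every x, N [x]_D = x = M [x]_S, so P = N^(-1) M.
Since det N = -1, N^(-1) has integer entries; multiplying gives P = [[0, 0, -1], [1, 0, 2], [-1, 2, 2]].

[[0, 0, -1], [1, 0, 2], [-1, 2, 2]]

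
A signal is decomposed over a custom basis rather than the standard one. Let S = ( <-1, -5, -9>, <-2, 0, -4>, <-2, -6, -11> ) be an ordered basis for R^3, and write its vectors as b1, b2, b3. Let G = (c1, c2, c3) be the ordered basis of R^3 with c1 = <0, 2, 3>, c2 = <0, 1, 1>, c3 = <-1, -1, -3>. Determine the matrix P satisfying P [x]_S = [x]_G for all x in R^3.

Let M have columns bj and N have columns cj. Then for every x, N [x]_G = x = M [x]_S, so P = N^(-1) M.
Since det N = 1, N^(-1) has integer entries; multiplying gives P = [[-2, 0, -1], [0, 2, -2], [1, 2, 2]].

[[-2, 0, -1], [0, 2, -2], [1, 2, 2]]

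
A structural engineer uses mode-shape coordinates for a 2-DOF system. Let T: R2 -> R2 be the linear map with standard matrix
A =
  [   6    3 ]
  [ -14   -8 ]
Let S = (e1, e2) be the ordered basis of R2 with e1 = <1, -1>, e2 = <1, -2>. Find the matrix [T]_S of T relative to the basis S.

The j-th column of [T]_S is [T(ej)]_S.
T(e1) = A e1 = <3, -6> = 0·e1 + 3e2, so column 1 is <0, 3>.
Repeating for e2 and assembling the columns gives [[0, 2], [3, -2]].

[[0, 2], [3, -2]]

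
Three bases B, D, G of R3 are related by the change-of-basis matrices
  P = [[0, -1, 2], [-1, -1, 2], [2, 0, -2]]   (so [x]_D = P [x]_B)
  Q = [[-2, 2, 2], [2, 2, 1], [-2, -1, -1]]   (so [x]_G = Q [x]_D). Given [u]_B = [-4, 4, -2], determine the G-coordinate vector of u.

First [u]_D = P [u]_B = [-8, -4, -4].
Then [u]_G = Q [u]_D = [0, -28, 24].

[0, -28, 24]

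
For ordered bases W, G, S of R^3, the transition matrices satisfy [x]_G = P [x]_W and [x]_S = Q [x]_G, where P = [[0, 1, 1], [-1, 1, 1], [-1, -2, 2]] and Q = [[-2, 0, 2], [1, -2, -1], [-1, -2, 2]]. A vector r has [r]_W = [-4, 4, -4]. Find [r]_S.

Composing the changes, [r]_S = Q P [r]_W.
Q P = [[-2, -6, 2], [3, 1, -3], [0, -7, 1]]; applying this to [-4, 4, -4] gives [-24, 4, -32].

[-24, 4, -32]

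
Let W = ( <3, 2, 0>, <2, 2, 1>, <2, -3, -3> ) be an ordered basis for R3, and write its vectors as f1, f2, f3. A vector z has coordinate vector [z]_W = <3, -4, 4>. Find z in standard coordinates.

By definition z = 3f1 - 4f2 + 4f3.
Summing componentwise gives <9, -14, -16>.

<9, -14, -16>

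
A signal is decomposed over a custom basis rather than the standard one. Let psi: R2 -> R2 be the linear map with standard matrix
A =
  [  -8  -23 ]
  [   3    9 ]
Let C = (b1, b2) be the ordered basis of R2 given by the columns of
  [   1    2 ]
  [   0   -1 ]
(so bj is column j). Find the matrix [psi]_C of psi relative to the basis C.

[[-2, 1], [-3, 3]]

The j-th column of [psi]_C is [psi(bj)]_C.
psi(b1) = A b1 = (-8, 3) = -2b1 - 3b2, so column 1 is (-2, -3).
Repeating for b2 and assembling the columns gives [[-2, 1], [-3, 3]].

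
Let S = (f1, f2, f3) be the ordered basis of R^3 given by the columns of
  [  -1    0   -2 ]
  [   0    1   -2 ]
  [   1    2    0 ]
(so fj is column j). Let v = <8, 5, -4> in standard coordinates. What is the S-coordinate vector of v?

<-2, -1, -3>

We seek scalars with c_1 f1 + ... + c_3 f3 = v; equivalently solve M c = v where the columns of M are f1, ..., f3.
Solving this 3x3 system gives c = (-2, -1, -3).
Check: -2f1 - f2 - 3f3 = <8, 5, -4>.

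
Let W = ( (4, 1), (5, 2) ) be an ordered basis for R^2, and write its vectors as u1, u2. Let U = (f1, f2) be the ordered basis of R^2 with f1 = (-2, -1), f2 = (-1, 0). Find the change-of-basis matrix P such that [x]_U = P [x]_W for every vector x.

[[-1, -2], [-2, -1]]

Let M have columns uj and N have columns fj. Then for every x, N [x]_U = x = M [x]_W, so P = N^(-1) M.
Since det N = -1, N^(-1) has integer entries; multiplying gives P = [[-1, -2], [-2, -1]].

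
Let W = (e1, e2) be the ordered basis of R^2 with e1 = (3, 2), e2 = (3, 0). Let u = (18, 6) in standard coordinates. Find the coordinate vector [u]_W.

(3, 3)

We seek scalars with c_1 e1 + c_2 e2 = u; equivalently solve M c = u where the columns of M are e1, e2.
System: 3c_1 + 3c_2 = 18, 2c_1 + 0c_2 = 6; solving gives c_1 = 3, c_2 = 3.
Check: 3e1 + 3e2 = (18, 6).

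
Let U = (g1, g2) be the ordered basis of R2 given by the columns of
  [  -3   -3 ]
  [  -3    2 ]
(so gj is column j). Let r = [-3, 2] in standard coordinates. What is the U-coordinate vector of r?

Write r = c_1 g1 + c_2 g2 and solve for the c_i.
System: -3c_1 - 3c_2 = -3, -3c_1 + 2c_2 = 2; solving gives c_1 = 0, c_2 = 1.
Check: 0·g1 + g2 = [-3, 2].

[0, 1]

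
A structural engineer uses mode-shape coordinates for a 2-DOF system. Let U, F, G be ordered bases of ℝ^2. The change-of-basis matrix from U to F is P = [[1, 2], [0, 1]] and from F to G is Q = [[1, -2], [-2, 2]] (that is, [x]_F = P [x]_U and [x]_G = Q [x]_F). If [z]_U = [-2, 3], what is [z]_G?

First [z]_F = P [z]_U = [4, 3].
Then [z]_G = Q [z]_F = [-2, -2].

[-2, -2]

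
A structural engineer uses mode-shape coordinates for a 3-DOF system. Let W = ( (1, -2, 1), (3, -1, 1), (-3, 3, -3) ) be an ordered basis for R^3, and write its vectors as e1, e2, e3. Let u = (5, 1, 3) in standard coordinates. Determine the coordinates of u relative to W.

Write u = c_1 e1 + ... + c_3 e3 and solve for the c_i.
Solving this 3x3 system gives c = (-4, 1, -2).
Check: -4e1 + e2 - 2e3 = (5, 1, 3).

(-4, 1, -2)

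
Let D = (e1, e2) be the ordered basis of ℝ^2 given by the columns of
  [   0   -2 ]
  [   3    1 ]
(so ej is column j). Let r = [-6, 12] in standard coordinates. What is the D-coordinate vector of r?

[r]_D is the unique c with M c = r, where M has columns e1, e2.
System: 0c_1 - 2c_2 = -6, 3c_1 + c_2 = 12; solving gives c_1 = 3, c_2 = 3.
Check: 3e1 + 3e2 = [-6, 12].

[3, 3]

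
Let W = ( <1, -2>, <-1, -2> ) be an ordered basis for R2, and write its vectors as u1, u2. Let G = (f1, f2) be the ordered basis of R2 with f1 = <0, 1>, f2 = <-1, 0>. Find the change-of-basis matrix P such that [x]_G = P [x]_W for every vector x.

Let M have columns uj and N have columns fj. Then for every x, N [x]_G = x = M [x]_W, so P = N^(-1) M.
Since det N = 1, N^(-1) has integer entries; multiplying gives P = [[-2, -2], [-1, 1]].

[[-2, -2], [-1, 1]]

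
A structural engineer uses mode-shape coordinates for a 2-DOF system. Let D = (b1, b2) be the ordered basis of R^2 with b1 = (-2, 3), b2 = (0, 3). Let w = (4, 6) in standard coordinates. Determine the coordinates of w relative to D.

(-2, 4)

[w]_D is the unique c with M c = w, where M has columns b1, b2.
System: -2c_1 + 0c_2 = 4, 3c_1 + 3c_2 = 6; solving gives c_1 = -2, c_2 = 4.
Check: -2b1 + 4b2 = (4, 6).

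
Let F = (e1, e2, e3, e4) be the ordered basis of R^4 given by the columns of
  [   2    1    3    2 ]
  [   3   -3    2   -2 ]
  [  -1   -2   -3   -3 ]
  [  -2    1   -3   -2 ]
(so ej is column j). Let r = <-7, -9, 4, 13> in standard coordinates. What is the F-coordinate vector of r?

Write r = c_1 e1 + ... + c_4 e4 and solve for the c_i.
Solving this 4x4 system gives c = (-4, 3, 2, -4).
Check: -4e1 + 3e2 + 2e3 - 4e4 = <-7, -9, 4, 13>.

<-4, 3, 2, -4>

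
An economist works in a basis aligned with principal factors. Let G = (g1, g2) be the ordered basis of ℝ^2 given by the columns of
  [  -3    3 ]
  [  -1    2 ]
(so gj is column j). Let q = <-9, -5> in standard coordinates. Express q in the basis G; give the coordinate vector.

[q]_G is the unique c with M c = q, where M has columns g1, g2.
System: -3c_1 + 3c_2 = -9, -c_1 + 2c_2 = -5; solving gives c_1 = 1, c_2 = -2.
Check: g1 - 2g2 = <-9, -5>.

<1, -2>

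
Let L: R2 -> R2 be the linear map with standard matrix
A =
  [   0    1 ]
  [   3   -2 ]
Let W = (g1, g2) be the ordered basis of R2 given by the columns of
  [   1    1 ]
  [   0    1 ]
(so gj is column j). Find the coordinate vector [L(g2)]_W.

<0, 1>

Column 2 of [L]_W is the W-coordinate vector of L(g2).
In standard coordinates L(g2) = A g2 = <1, 1>.
Converting to W: <1, 1> = 0·g1 + g2, so the coordinate vector is <0, 1>.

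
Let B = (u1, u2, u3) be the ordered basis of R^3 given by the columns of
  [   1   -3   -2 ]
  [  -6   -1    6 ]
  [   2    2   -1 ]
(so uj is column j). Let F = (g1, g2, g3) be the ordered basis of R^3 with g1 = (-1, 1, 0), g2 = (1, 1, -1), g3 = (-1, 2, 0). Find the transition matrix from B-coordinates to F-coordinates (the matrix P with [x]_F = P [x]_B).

Let M have columns uj and N have columns gj. Then for every x, N [x]_F = x = M [x]_B, so P = N^(-1) M.
Since det N = -1, N^(-1) has integer entries; multiplying gives P = [[-2, 1, 1], [-2, -2, 1], [-1, 0, 2]].

[[-2, 1, 1], [-2, -2, 1], [-1, 0, 2]]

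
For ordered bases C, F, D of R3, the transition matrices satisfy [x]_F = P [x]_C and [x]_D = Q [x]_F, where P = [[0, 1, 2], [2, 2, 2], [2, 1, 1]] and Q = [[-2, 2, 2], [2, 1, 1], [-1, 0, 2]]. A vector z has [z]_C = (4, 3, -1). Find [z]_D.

(42, 24, 19)

First [z]_F = P [z]_C = (1, 12, 10).
Then [z]_D = Q [z]_F = (42, 24, 19).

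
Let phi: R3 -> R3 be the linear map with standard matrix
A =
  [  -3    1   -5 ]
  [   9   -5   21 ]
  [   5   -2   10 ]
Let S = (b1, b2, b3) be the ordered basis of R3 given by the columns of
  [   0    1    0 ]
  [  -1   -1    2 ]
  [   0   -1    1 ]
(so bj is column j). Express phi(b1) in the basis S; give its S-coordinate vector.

Compute phi(b1) = A b1 = <-1, 5, 2> in standard coordinates.
Then write this in S-coordinates: solve for y in y_1 b1 + ... + y_3 b3 = <-1, 5, 2>.
This gives y = <-2, -1, 1>, which is column 1 of [phi]_S.

<-2, -1, 1>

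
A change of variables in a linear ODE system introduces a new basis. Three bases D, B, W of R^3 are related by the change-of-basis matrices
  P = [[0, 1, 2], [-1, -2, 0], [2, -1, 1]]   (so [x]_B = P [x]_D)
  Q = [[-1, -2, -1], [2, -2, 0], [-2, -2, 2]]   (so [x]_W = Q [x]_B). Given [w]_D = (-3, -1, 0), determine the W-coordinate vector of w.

Apply P to get B-coordinates (-1, 5, -5), then Q to get W-coordinates.
The result is [w]_W = (-4, -12, -18).

(-4, -12, -18)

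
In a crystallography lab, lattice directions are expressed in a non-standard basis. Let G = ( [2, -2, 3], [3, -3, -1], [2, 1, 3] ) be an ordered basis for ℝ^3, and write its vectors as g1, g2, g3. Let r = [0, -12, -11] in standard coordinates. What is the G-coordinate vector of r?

We seek scalars with c_1 g1 + ... + c_3 g3 = r; equivalently solve M c = r where the columns of M are g1, ..., g3.
Gaussian elimination on [M | r] yields c = (1, 2, -4).
Check: g1 + 2g2 - 4g3 = [0, -12, -11].

[1, 2, -4]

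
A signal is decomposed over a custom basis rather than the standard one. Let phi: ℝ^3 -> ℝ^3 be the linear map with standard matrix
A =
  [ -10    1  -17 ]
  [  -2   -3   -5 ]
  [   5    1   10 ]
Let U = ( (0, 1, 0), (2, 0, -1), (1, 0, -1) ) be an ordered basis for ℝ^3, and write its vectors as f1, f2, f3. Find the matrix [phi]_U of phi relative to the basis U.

[[-3, 1, 3], [2, -3, 2], [-3, 3, 3]]

Let P have columns f1, ..., f3. Then [phi]_U = P^(-1) A P.
Here det P = 1, so P^(-1) is integer; computing A P first and then P^(-1)(A P) gives [[-3, 1, 3], [2, -3, 2], [-3, 3, 3]].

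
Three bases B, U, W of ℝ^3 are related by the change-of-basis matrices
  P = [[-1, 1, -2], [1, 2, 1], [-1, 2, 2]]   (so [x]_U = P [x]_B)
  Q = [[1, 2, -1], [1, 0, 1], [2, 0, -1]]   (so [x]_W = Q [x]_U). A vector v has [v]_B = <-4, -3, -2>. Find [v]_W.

Composing the changes, [v]_W = Q P [v]_B.
Q P = [[2, 3, -2], [-2, 3, 0], [-1, 0, -6]]; applying this to <-4, -3, -2> gives <-13, -1, 16>.

<-13, -1, 16>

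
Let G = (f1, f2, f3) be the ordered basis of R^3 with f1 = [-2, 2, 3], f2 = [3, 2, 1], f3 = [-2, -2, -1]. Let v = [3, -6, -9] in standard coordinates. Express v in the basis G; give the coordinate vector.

Write v = c_1 f1 + ... + c_3 f3 and solve for the c_i.
Row-reducing the augmented matrix [M | v] gives c = (-3, -3, -3).
Check: -3f1 - 3f2 - 3f3 = [3, -6, -9].

[-3, -3, -3]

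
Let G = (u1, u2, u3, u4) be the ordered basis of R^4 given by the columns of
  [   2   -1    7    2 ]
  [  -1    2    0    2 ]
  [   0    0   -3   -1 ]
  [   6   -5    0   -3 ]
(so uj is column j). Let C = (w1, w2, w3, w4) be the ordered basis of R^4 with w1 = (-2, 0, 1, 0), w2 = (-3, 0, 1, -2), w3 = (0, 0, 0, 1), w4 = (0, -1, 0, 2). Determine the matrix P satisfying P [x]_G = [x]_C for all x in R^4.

[[2, -1, -2, -1], [-2, 1, -1, 0], [0, 1, -2, 1], [1, -2, 0, -2]]

Let M have columns uj and N have columns wj. Then for every x, N [x]_C = x = M [x]_G, so P = N^(-1) M.
Since det N = -1, N^(-1) has integer entries; multiplying gives P = [[2, -1, -2, -1], [-2, 1, -1, 0], [0, 1, -2, 1], [1, -2, 0, -2]].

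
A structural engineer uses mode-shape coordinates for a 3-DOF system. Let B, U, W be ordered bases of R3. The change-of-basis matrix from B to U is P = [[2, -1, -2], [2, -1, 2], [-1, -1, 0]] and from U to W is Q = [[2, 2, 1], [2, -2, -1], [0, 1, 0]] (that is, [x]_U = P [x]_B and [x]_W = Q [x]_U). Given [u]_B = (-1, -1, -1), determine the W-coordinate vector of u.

(-2, 6, -3)

First [u]_U = P [u]_B = (1, -3, 2).
Then [u]_W = Q [u]_U = (-2, 6, -3).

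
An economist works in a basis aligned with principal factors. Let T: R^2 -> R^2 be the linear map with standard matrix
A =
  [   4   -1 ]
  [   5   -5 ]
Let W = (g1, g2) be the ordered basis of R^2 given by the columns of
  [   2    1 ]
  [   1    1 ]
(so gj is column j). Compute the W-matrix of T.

Let P have columns g1, g2. Then [T]_W = P^(-1) A P.
Here det P = 1, so P^(-1) is integer; computing A P first and then P^(-1)(A P) gives [[2, 3], [3, -3]].

[[2, 3], [3, -3]]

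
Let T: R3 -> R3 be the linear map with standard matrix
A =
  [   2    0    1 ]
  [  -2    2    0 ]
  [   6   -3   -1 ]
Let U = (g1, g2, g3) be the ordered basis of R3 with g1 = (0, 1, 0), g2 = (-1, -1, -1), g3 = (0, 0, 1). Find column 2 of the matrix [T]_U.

(3, 3, 1)

Column 2 of [T]_U is the U-coordinate vector of T(g2).
In standard coordinates T(g2) = A g2 = (-3, 0, -2).
Converting to U: (-3, 0, -2) = 3g1 + 3g2 + g3, so the coordinate vector is (3, 3, 1).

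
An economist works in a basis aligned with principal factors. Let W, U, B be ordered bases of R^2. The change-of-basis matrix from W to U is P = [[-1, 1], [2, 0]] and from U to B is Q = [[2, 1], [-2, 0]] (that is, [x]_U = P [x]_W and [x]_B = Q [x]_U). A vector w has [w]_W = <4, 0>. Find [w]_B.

<0, 8>

Composing the changes, [w]_B = Q P [w]_W.
Q P = [[0, 2], [2, -2]]; applying this to <4, 0> gives <0, 8>.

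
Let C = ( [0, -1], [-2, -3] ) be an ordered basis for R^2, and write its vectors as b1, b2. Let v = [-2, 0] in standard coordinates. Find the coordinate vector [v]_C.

Write v = c_1 b1 + c_2 b2 and solve for the c_i.
System: 0c_1 - 2c_2 = -2, -c_1 - 3c_2 = 0; solving gives c_1 = -3, c_2 = 1.
Check: -3b1 + b2 = [-2, 0].

[-3, 1]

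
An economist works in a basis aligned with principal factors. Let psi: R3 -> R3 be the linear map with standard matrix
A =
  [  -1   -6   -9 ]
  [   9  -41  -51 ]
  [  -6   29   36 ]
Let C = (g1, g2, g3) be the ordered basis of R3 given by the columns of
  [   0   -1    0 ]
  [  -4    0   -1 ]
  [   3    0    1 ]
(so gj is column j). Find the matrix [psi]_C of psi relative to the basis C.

With P the matrix whose columns are g1, ..., g3, [psi]_C = P^(-1) A P.
Column by column: psi(g1) = A g1 = <-3, 11, -8>; its C-coordinates <-3, 3, 1> give column 1.
Continuing for each basis vector yields [psi]_C = [[-3, 3, 3], [3, -1, 3], [1, -3, -2]].

[[-3, 3, 3], [3, -1, 3], [1, -3, -2]]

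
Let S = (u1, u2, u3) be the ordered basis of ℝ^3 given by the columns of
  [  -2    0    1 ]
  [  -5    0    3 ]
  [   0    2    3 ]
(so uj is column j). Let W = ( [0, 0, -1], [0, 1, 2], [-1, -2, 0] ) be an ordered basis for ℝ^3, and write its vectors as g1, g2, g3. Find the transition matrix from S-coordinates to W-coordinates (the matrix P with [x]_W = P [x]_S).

[[-2, -2, -1], [-1, 0, 1], [2, 0, -1]]

Let M have columns uj and N have columns gj. Then for every x, N [x]_W = x = M [x]_S, so P = N^(-1) M.
Since det N = -1, N^(-1) has integer entries; multiplying gives P = [[-2, -2, -1], [-1, 0, 1], [2, 0, -1]].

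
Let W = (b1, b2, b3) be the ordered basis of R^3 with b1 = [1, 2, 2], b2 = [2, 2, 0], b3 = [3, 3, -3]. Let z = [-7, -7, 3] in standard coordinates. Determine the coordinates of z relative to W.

[0, -2, -1]

[z]_W is the unique c with M c = z, where M has columns b1, ..., b3.
Gaussian elimination on [M | z] yields c = (0, -2, -1).
Check: 0·b1 - 2b2 - b3 = [-7, -7, 3].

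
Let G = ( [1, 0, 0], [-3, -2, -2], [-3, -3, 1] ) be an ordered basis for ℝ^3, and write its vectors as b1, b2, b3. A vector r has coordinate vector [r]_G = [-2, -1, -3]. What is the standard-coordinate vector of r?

r = M [r]_G, where M has columns b1, ..., b3.
Carrying out the matrix-vector product, r = [10, 11, -1].

[10, 11, -1]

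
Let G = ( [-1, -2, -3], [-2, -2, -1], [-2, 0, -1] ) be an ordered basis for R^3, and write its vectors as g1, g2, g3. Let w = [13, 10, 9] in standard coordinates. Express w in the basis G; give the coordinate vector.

[-1, -4, -2]

We seek scalars with c_1 g1 + ... + c_3 g3 = w; equivalently solve M c = w where the columns of M are g1, ..., g3.
Row-reducing the augmented matrix [M | w] gives c = (-1, -4, -2).
Check: -g1 - 4g2 - 2g3 = [13, 10, 9].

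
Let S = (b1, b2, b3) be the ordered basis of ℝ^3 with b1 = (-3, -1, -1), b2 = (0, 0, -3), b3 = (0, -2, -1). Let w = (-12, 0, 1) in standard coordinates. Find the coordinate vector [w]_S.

We seek scalars with c_1 b1 + ... + c_3 b3 = w; equivalently solve M c = w where the columns of M are b1, ..., b3.
Solving this 3x3 system gives c = (4, -1, -2).
Check: 4b1 - b2 - 2b3 = (-12, 0, 1).

(4, -1, -2)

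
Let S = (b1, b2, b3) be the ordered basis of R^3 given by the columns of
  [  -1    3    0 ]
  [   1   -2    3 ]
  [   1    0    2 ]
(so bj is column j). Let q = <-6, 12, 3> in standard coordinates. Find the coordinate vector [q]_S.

We seek scalars with c_1 b1 + ... + c_3 b3 = q; equivalently solve M c = q where the columns of M are b1, ..., b3.
Row-reducing the augmented matrix [M | q] gives c = (-3, -3, 3).
Check: -3b1 - 3b2 + 3b3 = <-6, 12, 3>.

<-3, -3, 3>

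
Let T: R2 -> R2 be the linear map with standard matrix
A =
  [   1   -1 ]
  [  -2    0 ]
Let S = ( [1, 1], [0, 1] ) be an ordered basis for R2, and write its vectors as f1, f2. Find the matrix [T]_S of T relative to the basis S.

The j-th column of [T]_S is [T(fj)]_S.
T(f1) = A f1 = [0, -2] = 0·f1 - 2f2, so column 1 is [0, -2].
Repeating for f2 and assembling the columns gives [[0, -1], [-2, 1]].

[[0, -1], [-2, 1]]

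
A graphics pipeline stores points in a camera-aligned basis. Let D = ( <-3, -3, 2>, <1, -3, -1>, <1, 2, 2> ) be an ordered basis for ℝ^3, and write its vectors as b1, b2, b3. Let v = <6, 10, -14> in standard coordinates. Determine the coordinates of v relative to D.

<-4, -2, -4>

[v]_D is the unique c with M c = v, where M has columns b1, ..., b3.
Solving this 3x3 system gives c = (-4, -2, -4).
Check: -4b1 - 2b2 - 4b3 = <6, 10, -14>.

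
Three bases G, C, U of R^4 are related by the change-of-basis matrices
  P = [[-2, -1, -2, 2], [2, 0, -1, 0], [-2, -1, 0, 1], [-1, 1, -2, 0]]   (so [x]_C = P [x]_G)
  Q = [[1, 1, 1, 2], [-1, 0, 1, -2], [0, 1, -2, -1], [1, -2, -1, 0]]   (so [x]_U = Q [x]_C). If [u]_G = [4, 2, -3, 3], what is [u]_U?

[14, -17, 21, -13]

First [u]_C = P [u]_G = [2, 11, -7, 4].
Then [u]_U = Q [u]_C = [14, -17, 21, -13].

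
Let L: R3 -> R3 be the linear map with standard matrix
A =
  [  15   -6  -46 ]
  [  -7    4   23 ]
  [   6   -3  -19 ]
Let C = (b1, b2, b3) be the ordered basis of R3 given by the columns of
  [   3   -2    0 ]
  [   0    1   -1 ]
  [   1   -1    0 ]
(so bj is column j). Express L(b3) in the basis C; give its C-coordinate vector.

Compute L(b3) = A b3 = (6, -4, 3) in standard coordinates.
Then write this in C-coordinates: solve for y in y_1 b1 + ... + y_3 b3 = (6, -4, 3).
This gives y = (0, -3, 1), which is column 3 of [L]_C.

(0, -3, 1)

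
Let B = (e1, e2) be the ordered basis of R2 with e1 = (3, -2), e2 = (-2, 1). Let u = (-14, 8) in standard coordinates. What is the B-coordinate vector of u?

We seek scalars with c_1 e1 + c_2 e2 = u; equivalently solve M c = u where the columns of M are e1, e2.
System: 3c_1 - 2c_2 = -14, -2c_1 + c_2 = 8; solving gives c_1 = -2, c_2 = 4.
Check: -2e1 + 4e2 = (-14, 8).

(-2, 4)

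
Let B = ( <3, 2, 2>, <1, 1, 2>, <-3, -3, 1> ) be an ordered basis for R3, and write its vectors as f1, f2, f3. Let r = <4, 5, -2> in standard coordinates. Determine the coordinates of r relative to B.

<-1, 1, -2>

Write r = c_1 f1 + ... + c_3 f3 and solve for the c_i.
Gaussian elimination on [M | r] yields c = (-1, 1, -2).
Check: -f1 + f2 - 2f3 = <4, 5, -2>.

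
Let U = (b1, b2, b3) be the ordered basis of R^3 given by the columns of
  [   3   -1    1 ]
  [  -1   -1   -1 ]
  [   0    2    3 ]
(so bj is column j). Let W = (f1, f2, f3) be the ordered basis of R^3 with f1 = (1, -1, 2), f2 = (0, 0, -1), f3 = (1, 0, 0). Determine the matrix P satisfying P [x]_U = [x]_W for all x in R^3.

Take x = bj: its U-coordinates are the j-th standard unit vector, so P e_j — column j of P — equals [bj]_W.
b1 = f1 + 2f2 + 2f3, giving column 1 = (1, 2, 2); repeating for each j gives P = [[1, 1, 1], [2, 0, -1], [2, -2, 0]].

[[1, 1, 1], [2, 0, -1], [2, -2, 0]]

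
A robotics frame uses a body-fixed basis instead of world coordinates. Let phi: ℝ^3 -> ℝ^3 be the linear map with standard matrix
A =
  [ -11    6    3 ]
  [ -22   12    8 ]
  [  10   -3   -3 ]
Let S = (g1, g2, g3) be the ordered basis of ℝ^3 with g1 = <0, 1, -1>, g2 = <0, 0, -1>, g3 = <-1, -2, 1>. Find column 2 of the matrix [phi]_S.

Column 2 of [phi]_S is the S-coordinate vector of phi(g2).
In standard coordinates phi(g2) = A g2 = <-3, -8, 3>.
Converting to S: <-3, -8, 3> = -2g1 + 2g2 + 3g3, so the coordinate vector is <-2, 2, 3>.

<-2, 2, 3>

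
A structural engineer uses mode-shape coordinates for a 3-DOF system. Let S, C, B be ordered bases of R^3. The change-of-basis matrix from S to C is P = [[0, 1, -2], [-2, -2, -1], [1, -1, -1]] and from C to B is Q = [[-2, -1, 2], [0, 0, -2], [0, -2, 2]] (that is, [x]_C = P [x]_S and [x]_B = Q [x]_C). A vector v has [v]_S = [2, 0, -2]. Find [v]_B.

[2, -8, 12]

Apply P to get C-coordinates [4, -2, 4], then Q to get B-coordinates.
The result is [v]_B = [2, -8, 12].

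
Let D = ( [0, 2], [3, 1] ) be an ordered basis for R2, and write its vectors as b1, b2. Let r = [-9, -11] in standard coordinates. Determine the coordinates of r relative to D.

[-4, -3]

We seek scalars with c_1 b1 + c_2 b2 = r; equivalently solve M c = r where the columns of M are b1, b2.
System: 0c_1 + 3c_2 = -9, 2c_1 + c_2 = -11; solving gives c_1 = -4, c_2 = -3.
Check: -4b1 - 3b2 = [-9, -11].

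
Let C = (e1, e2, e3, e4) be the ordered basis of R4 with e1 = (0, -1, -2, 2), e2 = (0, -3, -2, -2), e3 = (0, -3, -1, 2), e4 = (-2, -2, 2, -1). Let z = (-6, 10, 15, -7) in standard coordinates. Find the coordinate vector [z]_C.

Write z = c_1 e1 + ... + c_4 e4 and solve for the c_i.
Row-reducing the augmented matrix [M | z] gives c = (-1, -2, -3, 3).
Check: -e1 - 2e2 - 3e3 + 3e4 = (-6, 10, 15, -7).

(-1, -2, -3, 3)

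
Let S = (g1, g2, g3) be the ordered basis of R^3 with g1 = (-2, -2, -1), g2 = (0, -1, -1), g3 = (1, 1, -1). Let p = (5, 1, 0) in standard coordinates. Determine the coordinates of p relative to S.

(-3, 4, -1)

[p]_S is the unique c with M c = p, where M has columns g1, ..., g3.
Gaussian elimination on [M | p] yields c = (-3, 4, -1).
Check: -3g1 + 4g2 - g3 = (5, 1, 0).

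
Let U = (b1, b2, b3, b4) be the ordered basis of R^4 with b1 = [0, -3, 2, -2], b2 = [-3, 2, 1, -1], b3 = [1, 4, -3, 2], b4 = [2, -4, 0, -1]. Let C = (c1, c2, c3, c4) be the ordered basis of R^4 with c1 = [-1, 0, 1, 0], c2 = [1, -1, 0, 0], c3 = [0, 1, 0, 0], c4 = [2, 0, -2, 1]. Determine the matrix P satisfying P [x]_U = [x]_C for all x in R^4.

[[-2, -1, 1, -2], [2, -2, -2, 2], [-1, 0, 2, -2], [-2, -1, 2, -1]]

Take x = bj: its U-coordinates are the j-th standard unit vector, so P e_j — column j of P — equals [bj]_C.
b1 = -2c1 + 2c2 - c3 - 2c4, giving column 1 = [-2, 2, -1, -2]; repeating for each j gives P = [[-2, -1, 1, -2], [2, -2, -2, 2], [-1, 0, 2, -2], [-2, -1, 2, -1]].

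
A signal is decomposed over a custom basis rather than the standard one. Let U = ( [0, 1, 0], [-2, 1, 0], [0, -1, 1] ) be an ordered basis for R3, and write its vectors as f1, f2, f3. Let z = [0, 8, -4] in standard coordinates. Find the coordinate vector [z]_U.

[4, 0, -4]

[z]_U is the unique c with M c = z, where M has columns f1, ..., f3.
Solving this 3x3 system gives c = (4, 0, -4).
Check: 4f1 + 0·f2 - 4f3 = [0, 8, -4].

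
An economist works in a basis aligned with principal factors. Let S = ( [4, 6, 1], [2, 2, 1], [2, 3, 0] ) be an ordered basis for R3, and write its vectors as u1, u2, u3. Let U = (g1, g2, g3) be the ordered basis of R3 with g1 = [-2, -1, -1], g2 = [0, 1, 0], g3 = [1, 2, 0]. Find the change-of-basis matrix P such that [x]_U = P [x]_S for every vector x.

[[-1, -1, 0], [1, 1, -1], [2, 0, 2]]

Let M have columns uj and N have columns gj. Then for every x, N [x]_U = x = M [x]_S, so P = N^(-1) M.
Since det N = 1, N^(-1) has integer entries; multiplying gives P = [[-1, -1, 0], [1, 1, -1], [2, 0, 2]].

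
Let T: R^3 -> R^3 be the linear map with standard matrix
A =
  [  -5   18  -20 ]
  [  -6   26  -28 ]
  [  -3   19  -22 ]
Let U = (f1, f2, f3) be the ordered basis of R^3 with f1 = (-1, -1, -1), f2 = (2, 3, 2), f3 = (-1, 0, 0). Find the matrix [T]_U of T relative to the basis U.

With P the matrix whose columns are f1, ..., f3, [T]_U = P^(-1) A P.
Column by column: T(f1) = A f1 = (7, 8, 6); its U-coordinates (-2, 2, -1) give column 1.
Continuing for each basis vector yields [T]_U = [[-2, -1, 3], [2, 3, 3], [-1, 3, -2]].

[[-2, -1, 3], [2, 3, 3], [-1, 3, -2]]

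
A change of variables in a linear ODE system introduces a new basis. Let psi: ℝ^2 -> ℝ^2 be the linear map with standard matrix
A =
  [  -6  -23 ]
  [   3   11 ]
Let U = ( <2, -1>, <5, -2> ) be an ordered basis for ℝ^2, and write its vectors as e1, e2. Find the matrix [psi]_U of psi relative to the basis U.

The j-th column of [psi]_U is [psi(ej)]_U.
psi(e1) = A e1 = <11, -5> = 3e1 + e2, so column 1 is <3, 1>.
Repeating for e2 and assembling the columns gives [[3, 3], [1, 2]].

[[3, 3], [1, 2]]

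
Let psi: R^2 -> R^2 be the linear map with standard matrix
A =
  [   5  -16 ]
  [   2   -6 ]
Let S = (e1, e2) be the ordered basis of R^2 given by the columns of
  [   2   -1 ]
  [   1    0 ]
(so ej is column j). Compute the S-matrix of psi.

[[-2, -2], [2, 1]]

The j-th column of [psi]_S is [psi(ej)]_S.
psi(e1) = A e1 = (-6, -2) = -2e1 + 2e2, so column 1 is (-2, 2).
Repeating for e2 and assembling the columns gives [[-2, -2], [2, 1]].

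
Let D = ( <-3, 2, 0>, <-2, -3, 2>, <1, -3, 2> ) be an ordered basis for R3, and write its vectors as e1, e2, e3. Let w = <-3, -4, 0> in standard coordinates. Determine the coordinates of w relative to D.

<-2, 3, -3>

Write w = c_1 e1 + ... + c_3 e3 and solve for the c_i.
Row-reducing the augmented matrix [M | w] gives c = (-2, 3, -3).
Check: -2e1 + 3e2 - 3e3 = <-3, -4, 0>.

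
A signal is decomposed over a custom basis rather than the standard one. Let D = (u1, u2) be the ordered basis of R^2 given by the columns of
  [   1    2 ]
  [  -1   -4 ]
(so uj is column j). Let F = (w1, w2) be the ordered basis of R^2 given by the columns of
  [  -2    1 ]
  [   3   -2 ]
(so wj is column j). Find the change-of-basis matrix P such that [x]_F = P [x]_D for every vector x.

[[-1, 0], [-1, 2]]

Column j of P is [uj]_F, since P maps D-coordinates to F-coordinates.
Expressing u1 in F: u1 = -w1 - w2, so column 1 of P is <-1, -1>.
Doing the same for each uj gives P = [[-1, 0], [-1, 2]].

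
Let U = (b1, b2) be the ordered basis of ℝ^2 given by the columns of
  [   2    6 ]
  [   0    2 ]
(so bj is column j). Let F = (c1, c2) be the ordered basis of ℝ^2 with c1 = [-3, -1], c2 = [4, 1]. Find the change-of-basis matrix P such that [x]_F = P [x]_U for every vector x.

[[2, -2], [2, 0]]

Column j of P is [bj]_F, since P maps U-coordinates to F-coordinates.
Expressing b1 in F: b1 = 2c1 + 2c2, so column 1 of P is [2, 2].
Doing the same for each bj gives P = [[2, -2], [2, 0]].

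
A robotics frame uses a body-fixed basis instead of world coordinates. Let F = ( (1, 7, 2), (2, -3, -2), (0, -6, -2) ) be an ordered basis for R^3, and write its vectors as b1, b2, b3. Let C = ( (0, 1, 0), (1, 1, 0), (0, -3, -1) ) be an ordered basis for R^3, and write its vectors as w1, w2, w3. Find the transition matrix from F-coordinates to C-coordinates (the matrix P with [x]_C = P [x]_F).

[[0, 1, 0], [1, 2, 0], [-2, 2, 2]]

Column j of P is [bj]_C, since P maps F-coordinates to C-coordinates.
Expressing b1 in C: b1 = 0·w1 + w2 - 2w3, so column 1 of P is (0, 1, -2).
Doing the same for each bj gives P = [[0, 1, 0], [1, 2, 0], [-2, 2, 2]].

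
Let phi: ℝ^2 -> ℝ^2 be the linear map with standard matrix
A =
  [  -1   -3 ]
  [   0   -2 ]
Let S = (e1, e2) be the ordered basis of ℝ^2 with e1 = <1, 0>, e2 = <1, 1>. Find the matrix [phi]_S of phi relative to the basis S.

[[-1, -2], [0, -2]]

The j-th column of [phi]_S is [phi(ej)]_S.
phi(e1) = A e1 = <-1, 0> = -e1 + 0·e2, so column 1 is <-1, 0>.
Repeating for e2 and assembling the columns gives [[-1, -2], [0, -2]].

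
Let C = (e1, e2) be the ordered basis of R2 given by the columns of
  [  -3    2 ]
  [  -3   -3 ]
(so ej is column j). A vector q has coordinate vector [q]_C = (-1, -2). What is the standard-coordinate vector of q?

(-1, 9)

By definition q = -e1 - 2e2.
Summing componentwise gives (-1, 9).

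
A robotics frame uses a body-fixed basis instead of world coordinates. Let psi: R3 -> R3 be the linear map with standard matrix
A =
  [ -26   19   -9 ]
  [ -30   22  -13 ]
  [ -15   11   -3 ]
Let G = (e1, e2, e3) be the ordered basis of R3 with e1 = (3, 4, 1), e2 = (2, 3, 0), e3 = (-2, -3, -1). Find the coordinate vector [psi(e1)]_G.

Compute psi(e1) = A e1 = (-11, -15, -4) in standard coordinates.
Then write this in G-coordinates: solve for y in y_1 e1 + ... + y_3 e3 = (-11, -15, -4).
This gives y = (-3, 0, 1), which is column 1 of [psi]_G.

(-3, 0, 1)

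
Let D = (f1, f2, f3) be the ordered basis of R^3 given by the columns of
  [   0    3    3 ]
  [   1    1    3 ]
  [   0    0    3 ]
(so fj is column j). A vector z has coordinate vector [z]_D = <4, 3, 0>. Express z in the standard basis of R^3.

The coordinates say z = 4f1 + 3f2 + 0·f3; adding the scaled basis vectors gives <9, 7, 0>.

<9, 7, 0>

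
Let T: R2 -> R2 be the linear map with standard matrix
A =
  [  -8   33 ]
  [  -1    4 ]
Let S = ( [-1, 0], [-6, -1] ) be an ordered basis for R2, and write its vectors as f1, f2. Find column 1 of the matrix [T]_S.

Compute T(f1) = A f1 = [8, 1] in standard coordinates.
Then write this in S-coordinates: solve for y in y_1 f1 + y_2 f2 = [8, 1].
This gives y = [-2, -1], which is column 1 of [T]_S.

[-2, -1]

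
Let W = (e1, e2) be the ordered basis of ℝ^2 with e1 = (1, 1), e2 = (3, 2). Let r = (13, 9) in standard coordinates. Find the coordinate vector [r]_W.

Write r = c_1 e1 + c_2 e2 and solve for the c_i.
System: c_1 + 3c_2 = 13, c_1 + 2c_2 = 9; solving gives c_1 = 1, c_2 = 4.
Check: e1 + 4e2 = (13, 9).

(1, 4)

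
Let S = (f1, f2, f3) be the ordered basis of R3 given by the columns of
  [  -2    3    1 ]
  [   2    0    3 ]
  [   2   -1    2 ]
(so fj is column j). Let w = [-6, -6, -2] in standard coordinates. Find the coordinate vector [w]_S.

[w]_S is the unique c with M c = w, where M has columns f1, ..., f3.
Gaussian elimination on [M | w] yields c = (-3, -4, 0).
Check: -3f1 - 4f2 + 0·f3 = [-6, -6, -2].

[-3, -4, 0]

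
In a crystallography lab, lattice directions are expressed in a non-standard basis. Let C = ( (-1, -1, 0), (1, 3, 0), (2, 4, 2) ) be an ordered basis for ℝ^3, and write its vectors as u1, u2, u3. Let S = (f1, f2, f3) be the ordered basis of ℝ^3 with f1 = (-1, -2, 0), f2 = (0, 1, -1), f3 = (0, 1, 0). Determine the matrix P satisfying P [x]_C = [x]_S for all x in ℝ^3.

Let M have columns uj and N have columns fj. Then for every x, N [x]_S = x = M [x]_C, so P = N^(-1) M.
Since det N = -1, N^(-1) has integer entries; multiplying gives P = [[1, -1, -2], [0, 0, -2], [1, 1, 2]].

[[1, -1, -2], [0, 0, -2], [1, 1, 2]]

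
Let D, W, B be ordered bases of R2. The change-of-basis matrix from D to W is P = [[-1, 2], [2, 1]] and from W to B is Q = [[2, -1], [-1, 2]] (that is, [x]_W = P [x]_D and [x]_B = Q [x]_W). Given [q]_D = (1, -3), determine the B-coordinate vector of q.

Composing the changes, [q]_B = Q P [q]_D.
Q P = [[-4, 3], [5, 0]]; applying this to (1, -3) gives (-13, 5).

(-13, 5)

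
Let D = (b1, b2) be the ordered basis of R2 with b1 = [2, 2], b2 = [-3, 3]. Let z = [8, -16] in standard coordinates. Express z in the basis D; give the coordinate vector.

[-2, -4]

Write z = c_1 b1 + c_2 b2 and solve for the c_i.
System: 2c_1 - 3c_2 = 8, 2c_1 + 3c_2 = -16; solving gives c_1 = -2, c_2 = -4.
Check: -2b1 - 4b2 = [8, -16].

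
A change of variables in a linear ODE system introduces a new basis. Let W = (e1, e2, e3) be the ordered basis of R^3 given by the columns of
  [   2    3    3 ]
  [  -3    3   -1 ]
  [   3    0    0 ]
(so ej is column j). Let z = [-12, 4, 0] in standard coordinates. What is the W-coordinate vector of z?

Write z = c_1 e1 + ... + c_3 e3 and solve for the c_i.
Row-reducing the augmented matrix [M | z] gives c = (0, 0, -4).
Check: 0·e1 + 0·e2 - 4e3 = [-12, 4, 0].

[0, 0, -4]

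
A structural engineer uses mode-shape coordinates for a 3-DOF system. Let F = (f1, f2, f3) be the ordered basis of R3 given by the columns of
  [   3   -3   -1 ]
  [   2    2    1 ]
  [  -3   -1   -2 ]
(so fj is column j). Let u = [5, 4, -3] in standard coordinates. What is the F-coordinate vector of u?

[u]_F is the unique c with M c = u, where M has columns f1, ..., f3.
Gaussian elimination on [M | u] yields c = (2, 1, -2).
Check: 2f1 + f2 - 2f3 = [5, 4, -3].

[2, 1, -2]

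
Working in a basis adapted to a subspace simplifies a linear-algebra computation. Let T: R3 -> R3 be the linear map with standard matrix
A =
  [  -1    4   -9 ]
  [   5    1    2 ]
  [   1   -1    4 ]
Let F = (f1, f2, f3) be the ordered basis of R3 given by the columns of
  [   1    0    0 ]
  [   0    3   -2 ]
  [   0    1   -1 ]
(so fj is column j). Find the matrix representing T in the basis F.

[[-1, 3, 1], [3, 3, 0], [2, 2, 2]]

Let P have columns f1, ..., f3. Then [T]_F = P^(-1) A P.
Here det P = -1, so P^(-1) is integer; computing A P first and then P^(-1)(A P) gives [[-1, 3, 1], [3, 3, 0], [2, 2, 2]].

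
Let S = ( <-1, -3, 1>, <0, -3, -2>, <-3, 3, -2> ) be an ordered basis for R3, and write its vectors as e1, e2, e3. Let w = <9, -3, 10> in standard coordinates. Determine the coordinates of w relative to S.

Write w = c_1 e1 + ... + c_3 e3 and solve for the c_i.
Row-reducing the augmented matrix [M | w] gives c = (0, -2, -3).
Check: 0·e1 - 2e2 - 3e3 = <9, -3, 10>.

<0, -2, -3>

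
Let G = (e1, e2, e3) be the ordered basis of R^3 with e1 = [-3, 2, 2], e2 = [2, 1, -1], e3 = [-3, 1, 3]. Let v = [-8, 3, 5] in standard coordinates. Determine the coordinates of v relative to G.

[2, -1, 0]

We seek scalars with c_1 e1 + ... + c_3 e3 = v; equivalently solve M c = v where the columns of M are e1, ..., e3.
Solving this 3x3 system gives c = (2, -1, 0).
Check: 2e1 - e2 + 0·e3 = [-8, 3, 5].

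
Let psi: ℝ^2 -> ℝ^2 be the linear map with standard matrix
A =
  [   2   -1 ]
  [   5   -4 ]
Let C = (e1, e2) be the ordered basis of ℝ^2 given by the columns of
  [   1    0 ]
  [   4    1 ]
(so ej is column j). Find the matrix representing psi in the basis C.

The j-th column of [psi]_C is [psi(ej)]_C.
psi(e1) = A e1 = (-2, -11) = -2e1 - 3e2, so column 1 is (-2, -3).
Repeating for e2 and assembling the columns gives [[-2, -1], [-3, 0]].

[[-2, -1], [-3, 0]]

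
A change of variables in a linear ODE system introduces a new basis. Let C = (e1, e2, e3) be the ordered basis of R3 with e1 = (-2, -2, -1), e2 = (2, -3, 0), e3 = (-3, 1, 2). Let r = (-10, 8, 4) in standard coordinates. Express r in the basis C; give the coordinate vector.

We seek scalars with c_1 e1 + ... + c_3 e3 = r; equivalently solve M c = r where the columns of M are e1, ..., e3.
Gaussian elimination on [M | r] yields c = (0, -2, 2).
Check: 0·e1 - 2e2 + 2e3 = (-10, 8, 4).

(0, -2, 2)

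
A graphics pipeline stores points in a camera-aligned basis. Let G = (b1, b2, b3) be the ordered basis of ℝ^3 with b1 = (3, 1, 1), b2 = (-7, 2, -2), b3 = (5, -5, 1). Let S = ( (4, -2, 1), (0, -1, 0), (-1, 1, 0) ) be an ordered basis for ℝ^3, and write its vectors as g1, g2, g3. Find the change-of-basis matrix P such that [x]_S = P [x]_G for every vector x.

[[1, -2, 1], [-2, 1, 2], [1, -1, -1]]

Take x = bj: its G-coordinates are the j-th standard unit vector, so P e_j — column j of P — equals [bj]_S.
b1 = g1 - 2g2 + g3, giving column 1 = (1, -2, 1); repeating for each j gives P = [[1, -2, 1], [-2, 1, 2], [1, -1, -1]].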